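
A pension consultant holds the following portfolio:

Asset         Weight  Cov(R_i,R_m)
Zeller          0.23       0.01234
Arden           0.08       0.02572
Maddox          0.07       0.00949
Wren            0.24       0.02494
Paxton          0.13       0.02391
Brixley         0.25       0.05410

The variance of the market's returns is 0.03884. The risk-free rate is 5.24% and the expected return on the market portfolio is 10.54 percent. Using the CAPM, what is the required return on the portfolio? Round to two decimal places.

β_Zeller = 0.01234 / 0.03884 = 0.3177
β_Arden = 0.02572 / 0.03884 = 0.6622
β_Maddox = 0.00949 / 0.03884 = 0.2443
β_Wren = 0.02494 / 0.03884 = 0.6421
β_Paxton = 0.02391 / 0.03884 = 0.6156
β_Brixley = 0.05410 / 0.03884 = 1.3929
β_P = Σ w_i β_i = 0.23×0.3177 + 0.08×0.6622 + 0.07×0.2443 + 0.24×0.6421 + 0.13×0.6156 + 0.25×1.3929 = 0.7255
MRP = 10.54% − 5.24% = 5.30%
E(R_P) = R_f + β_P × MRP = 5.24% + 0.7255 × 5.30% = 9.09%

9.09%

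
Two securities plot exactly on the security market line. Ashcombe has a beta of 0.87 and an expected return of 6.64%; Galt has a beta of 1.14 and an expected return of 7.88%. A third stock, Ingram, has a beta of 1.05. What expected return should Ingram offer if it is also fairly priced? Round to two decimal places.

7.47%

MRP (SML slope) = (7.88% − 6.64%) / (1.14 − 0.87) = 1.24% / 0.27 = 4.5926%
R_f (intercept) = 6.64% − 0.87 × 4.5926% = 2.6444%
E(R_Ingram) = R_f + β × MRP = 2.6444% + 1.05 × 4.5926% = 7.47%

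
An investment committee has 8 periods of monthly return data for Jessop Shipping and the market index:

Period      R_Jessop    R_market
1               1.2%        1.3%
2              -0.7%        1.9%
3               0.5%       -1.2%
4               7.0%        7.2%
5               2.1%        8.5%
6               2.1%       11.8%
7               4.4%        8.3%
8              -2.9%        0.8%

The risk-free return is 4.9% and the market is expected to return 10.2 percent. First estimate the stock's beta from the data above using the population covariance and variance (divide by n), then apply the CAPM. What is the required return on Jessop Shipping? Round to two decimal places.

Mean R_i = (1.2 − 0.7 + 0.5 + 7.0 + 2.1 + 2.1 + 4.4 − 2.9) / 8 = 1.7125%
Mean R_m = (1.3 + 1.9 − 1.2 + 7.2 + 8.5 + 11.8 + 8.3 + 0.8) / 8 = 4.8250%
Σ(R_i − R̄_i)(R_m − R̄_m) = 60.7575  ⇒  Cov = 60.7575 / 8 = 7.5947
Σ(R_m − R̄_m)² = 153.3550  ⇒  Var(R_m) = 153.3550 / 8 = 19.1694
β = Cov / Var(R_m) = 7.5947 / 19.1694 = 0.3962
MRP = 10.2% − 4.9% = 5.30%
E(R) = R_f + β × MRP = 4.9% + 0.3962 × 5.3% = 7.00%

7.00%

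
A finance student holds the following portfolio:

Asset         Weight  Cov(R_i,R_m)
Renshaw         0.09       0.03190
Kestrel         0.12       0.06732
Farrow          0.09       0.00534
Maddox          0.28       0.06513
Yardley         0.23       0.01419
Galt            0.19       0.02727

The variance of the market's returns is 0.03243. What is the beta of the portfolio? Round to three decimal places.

β_Renshaw = 0.03190 / 0.03243 = 0.9837
β_Kestrel = 0.06732 / 0.03243 = 2.0759
β_Farrow = 0.00534 / 0.03243 = 0.1647
β_Maddox = 0.06513 / 0.03243 = 2.0083
β_Yardley = 0.01419 / 0.03243 = 0.4376
β_Galt = 0.02727 / 0.03243 = 0.8409
β_P = Σ w_i β_i = 0.09×0.9837 + 0.12×2.0759 + 0.09×0.1647 + 0.28×2.0083 + 0.23×0.4376 + 0.19×0.8409 = 1.1752

1.175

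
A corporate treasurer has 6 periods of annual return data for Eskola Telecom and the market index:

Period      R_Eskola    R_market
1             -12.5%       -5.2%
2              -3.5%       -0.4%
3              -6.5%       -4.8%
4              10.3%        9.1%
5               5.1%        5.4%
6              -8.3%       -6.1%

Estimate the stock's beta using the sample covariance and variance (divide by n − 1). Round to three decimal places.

Mean R_i = (-12.5 − 3.5 − 6.5 + 10.3 + 5.1 − 8.3) / 6 = -2.5667%
Mean R_m = (-5.2 − 0.4 − 4.8 + 9.1 + 5.4 − 6.1) / 6 = -0.3333%
Σ(R_i − R̄_i)(R_m − R̄_m) = 264.3667  ⇒  Cov = 264.3667 / 5 = 52.8733
Σ(R_m − R̄_m)² = 198.7533  ⇒  Var(R_m) = 198.7533 / 5 = 39.7507
β = Cov / Var(R_m) = 52.8733 / 39.7507 = 1.3301

1.330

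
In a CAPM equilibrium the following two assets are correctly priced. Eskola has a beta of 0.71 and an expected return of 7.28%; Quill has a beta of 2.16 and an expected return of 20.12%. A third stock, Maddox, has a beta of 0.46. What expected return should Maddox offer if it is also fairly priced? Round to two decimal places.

MRP (SML slope) = (20.12% − 7.28%) / (2.16 − 0.71) = 12.84% / 1.45 = 8.8552%
R_f (intercept) = 7.28% − 0.71 × 8.8552% = 0.9928%
E(R_Maddox) = R_f + β × MRP = 0.9928% + 0.46 × 8.8552% = 5.07%

5.07%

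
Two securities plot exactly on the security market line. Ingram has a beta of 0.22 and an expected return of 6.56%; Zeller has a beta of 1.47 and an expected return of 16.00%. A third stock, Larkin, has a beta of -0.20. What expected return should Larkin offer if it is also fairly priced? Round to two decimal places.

MRP (SML slope) = (16.00% − 6.56%) / (1.47 − 0.22) = 9.44% / 1.25 = 7.5520%
R_f (intercept) = 6.56% − 0.22 × 7.5520% = 4.8986%
E(R_Larkin) = R_f + β × MRP = 4.8986% + -0.20 × 7.5520% = 3.39%

3.39%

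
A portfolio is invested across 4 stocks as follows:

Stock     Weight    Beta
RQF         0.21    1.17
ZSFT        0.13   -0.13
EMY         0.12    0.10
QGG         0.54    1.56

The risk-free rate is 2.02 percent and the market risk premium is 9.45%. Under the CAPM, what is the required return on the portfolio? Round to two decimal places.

β_P = Σ w_i β_i = 0.21×1.17 + 0.13×-0.13 + 0.12×0.10 + 0.54×1.56 = 1.0832
E(R_P) = R_f + β_P × MRP = 2.02% + 1.0832 × 9.45% = 12.26%

12.26%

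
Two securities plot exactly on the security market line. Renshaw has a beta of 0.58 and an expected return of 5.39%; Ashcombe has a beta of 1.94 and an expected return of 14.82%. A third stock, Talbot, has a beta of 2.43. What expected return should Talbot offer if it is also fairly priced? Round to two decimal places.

18.22%

MRP (SML slope) = (14.82% − 5.39%) / (1.94 − 0.58) = 9.43% / 1.36 = 6.9338%
R_f (intercept) = 5.39% − 0.58 × 6.9338% = 1.3684%
E(R_Talbot) = R_f + β × MRP = 1.3684% + 2.43 × 6.9338% = 18.22%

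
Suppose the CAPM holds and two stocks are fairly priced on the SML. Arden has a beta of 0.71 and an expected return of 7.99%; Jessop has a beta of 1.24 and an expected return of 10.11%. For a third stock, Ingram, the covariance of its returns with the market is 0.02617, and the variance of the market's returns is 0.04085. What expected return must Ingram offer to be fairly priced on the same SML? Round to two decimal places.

MRP = (10.11% − 7.99%) / (1.24 − 0.71) = 4.0000%
R_f = 7.99% − 0.71 × 4.0000% = 5.1500%
β_Ingram = Cov / Var(R_m) = 0.02617 / 0.04085 = 0.6406
E(R_Ingram) = R_f + β × MRP = 5.1500% + 0.6406 × 4.0000% = 7.71%

7.71%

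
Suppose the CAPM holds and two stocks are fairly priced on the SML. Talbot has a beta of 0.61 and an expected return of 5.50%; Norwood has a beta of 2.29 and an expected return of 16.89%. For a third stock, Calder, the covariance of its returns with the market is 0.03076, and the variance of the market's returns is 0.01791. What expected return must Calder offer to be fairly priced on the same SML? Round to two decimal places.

MRP = (16.89% − 5.50%) / (2.29 − 0.61) = 6.7798%
R_f = 5.50% − 0.61 × 6.7798% = 1.3643%
β_Calder = Cov / Var(R_m) = 0.03076 / 0.01791 = 1.7175
E(R_Calder) = R_f + β × MRP = 1.3643% + 1.7175 × 6.7798% = 13.01%

13.01%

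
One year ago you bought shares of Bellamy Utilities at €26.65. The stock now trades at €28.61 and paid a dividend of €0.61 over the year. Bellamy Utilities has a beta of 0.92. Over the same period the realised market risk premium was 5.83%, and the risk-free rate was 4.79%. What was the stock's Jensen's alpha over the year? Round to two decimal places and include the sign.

Realised HPR = (P1 + D1 − P0) / P0 = (28.61 + 0.61 − 26.65) / 26.65 = 2.57 / 26.65 = 9.6435%
CAPM required = R_f + β·MRP = 4.79% + 0.92 × 5.83% = 10.1536%
α = realised − required = 9.6435% − 10.1536% = -0.51%

-0.51%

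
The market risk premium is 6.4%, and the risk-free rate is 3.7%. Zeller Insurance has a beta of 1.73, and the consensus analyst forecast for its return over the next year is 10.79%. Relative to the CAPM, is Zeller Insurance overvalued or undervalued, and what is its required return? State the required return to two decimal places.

Required return = R_f + β·MRP = 3.7% + 1.73 × 6.4% = 14.77%
Forecast 10.79% < required 14.77% → the stock plots below the SML → overvalued.

Overvalued; required return 14.77%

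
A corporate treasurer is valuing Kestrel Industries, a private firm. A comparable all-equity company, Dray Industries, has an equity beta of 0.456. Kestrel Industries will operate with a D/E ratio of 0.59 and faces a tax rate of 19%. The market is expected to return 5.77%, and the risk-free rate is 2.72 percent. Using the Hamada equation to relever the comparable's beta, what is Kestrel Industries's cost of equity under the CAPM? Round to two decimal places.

4.78%

β_L = β_U × [1 + (1 − t)(D/E)] = 0.456 × [1 + (1 − 0.19) × 0.59]
    = 0.456 × [1 + 0.81 × 0.59] = 0.456 × 1.4779 = 0.6739
MRP = 5.77% − 2.72% = 3.05%
E(R) = R_f + β_L × MRP = 2.72% + 0.6739 × 3.05% = 4.78%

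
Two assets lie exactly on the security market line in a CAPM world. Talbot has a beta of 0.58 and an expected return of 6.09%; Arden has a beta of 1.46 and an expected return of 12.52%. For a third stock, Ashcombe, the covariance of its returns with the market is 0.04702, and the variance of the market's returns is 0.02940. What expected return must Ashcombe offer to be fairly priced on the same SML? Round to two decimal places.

13.54%

MRP = (12.52% − 6.09%) / (1.46 − 0.58) = 7.3068%
R_f = 6.09% − 0.58 × 7.3068% = 1.8521%
β_Ashcombe = Cov / Var(R_m) = 0.04702 / 0.02940 = 1.5993
E(R_Ashcombe) = R_f + β × MRP = 1.8521% + 1.5993 × 7.3068% = 13.54%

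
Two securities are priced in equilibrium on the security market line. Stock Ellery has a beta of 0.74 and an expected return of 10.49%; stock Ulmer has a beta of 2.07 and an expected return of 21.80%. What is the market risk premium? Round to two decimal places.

Both satisfy E(R) = R_f + β·MRP, so the slope of the SML is
MRP = (21.80% − 10.49%) / (2.07 − 0.74) = 11.31% / 1.33 = 8.5038%

8.50%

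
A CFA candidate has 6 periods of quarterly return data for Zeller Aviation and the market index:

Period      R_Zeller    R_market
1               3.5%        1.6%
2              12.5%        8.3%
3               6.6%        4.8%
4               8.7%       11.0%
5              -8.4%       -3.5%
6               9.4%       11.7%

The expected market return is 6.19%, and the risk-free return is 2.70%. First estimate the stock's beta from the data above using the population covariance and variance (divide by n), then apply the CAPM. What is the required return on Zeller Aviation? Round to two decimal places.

Mean R_i = (3.5 + 12.5 + 6.6 + 8.7 − 8.4 + 9.4) / 6 = 5.3833%
Mean R_m = (1.6 + 8.3 + 4.8 + 11.0 − 3.5 + 11.7) / 6 = 5.6500%
Σ(R_i − R̄_i)(R_m − R̄_m) = 193.6150  ⇒  Cov = 193.6150 / 6 = 32.2692
Σ(R_m − R̄_m)² = 173.0950  ⇒  Var(R_m) = 173.0950 / 6 = 28.8492
β = Cov / Var(R_m) = 32.2692 / 28.8492 = 1.1185
MRP = 6.19% − 2.70% = 3.49%
E(R) = R_f + β × MRP = 2.70% + 1.1185 × 3.49% = 6.60%

6.60%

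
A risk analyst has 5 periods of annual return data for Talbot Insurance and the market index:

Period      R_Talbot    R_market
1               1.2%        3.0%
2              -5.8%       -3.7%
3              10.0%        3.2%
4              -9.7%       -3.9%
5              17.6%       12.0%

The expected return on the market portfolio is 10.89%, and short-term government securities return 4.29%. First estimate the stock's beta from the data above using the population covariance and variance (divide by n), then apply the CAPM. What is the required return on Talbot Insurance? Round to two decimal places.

15.10%

Mean R_i = (1.2 − 5.8 + 10.0 − 9.7 + 17.6) / 5 = 2.6600%
Mean R_m = (3.0 − 3.7 + 3.2 − 3.9 + 12.0) / 5 = 2.1200%
Σ(R_i − R̄_i)(R_m − R̄_m) = 277.8940  ⇒  Cov = 277.8940 / 5 = 55.5788
Σ(R_m − R̄_m)² = 169.6680  ⇒  Var(R_m) = 169.6680 / 5 = 33.9336
β = Cov / Var(R_m) = 55.5788 / 33.9336 = 1.6379
MRP = 10.89% − 4.29% = 6.60%
E(R) = R_f + β × MRP = 4.29% + 1.6379 × 6.60% = 15.10%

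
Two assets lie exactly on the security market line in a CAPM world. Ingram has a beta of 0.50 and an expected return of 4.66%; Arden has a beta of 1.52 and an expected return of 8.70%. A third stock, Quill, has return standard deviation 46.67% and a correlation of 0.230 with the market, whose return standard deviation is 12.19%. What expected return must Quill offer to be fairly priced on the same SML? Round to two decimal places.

MRP = (8.70% − 4.66%) / (1.52 − 0.50) = 3.9608%
R_f = 4.66% − 0.50 × 3.9608% = 2.6796%
β_Quill = ρ·σ_i/σ_m = 0.230 × 46.67 / 12.19 = 0.8806
E(R_Quill) = R_f + β × MRP = 2.6796% + 0.8806 × 3.9608% = 6.17%

6.17%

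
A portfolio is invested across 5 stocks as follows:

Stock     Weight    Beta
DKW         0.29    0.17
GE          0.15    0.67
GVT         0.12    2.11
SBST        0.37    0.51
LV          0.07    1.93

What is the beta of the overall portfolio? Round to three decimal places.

β_P = Σ w_i β_i = 0.29×0.17 + 0.15×0.67 + 0.12×2.11 + 0.37×0.51 + 0.07×1.93 = 0.7268

0.727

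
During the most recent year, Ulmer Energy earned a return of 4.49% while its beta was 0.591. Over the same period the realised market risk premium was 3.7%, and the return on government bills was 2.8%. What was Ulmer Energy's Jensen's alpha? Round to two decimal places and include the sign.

CAPM benchmark = R_f + β(R_m − R_f) = 2.8% + 0.591 × 3.7% = 4.9867%
α = actual − benchmark = 4.49% − 4.9867% = -0.50%

-0.50%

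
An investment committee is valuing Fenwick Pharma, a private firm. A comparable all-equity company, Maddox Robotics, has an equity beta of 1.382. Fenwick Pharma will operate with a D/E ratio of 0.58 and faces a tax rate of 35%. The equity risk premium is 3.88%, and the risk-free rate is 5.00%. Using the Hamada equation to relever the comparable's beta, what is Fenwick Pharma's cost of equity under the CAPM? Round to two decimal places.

β_L = β_U × [1 + (1 − t)(D/E)] = 1.382 × [1 + (1 − 0.35) × 0.58]
    = 1.382 × [1 + 0.65 × 0.58] = 1.382 × 1.3770 = 1.9030
E(R) = R_f + β_L × MRP = 5.00% + 1.9030 × 3.88% = 12.38%

12.38%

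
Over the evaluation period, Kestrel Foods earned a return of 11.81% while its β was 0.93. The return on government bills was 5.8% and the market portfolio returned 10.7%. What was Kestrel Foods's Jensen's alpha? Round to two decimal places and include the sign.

+1.45%

Market excess return = 10.7% − 5.8% = 4.90%
CAPM benchmark = R_f + β(R_m − R_f) = 5.8% + 0.93 × 4.9% = 10.3570%
α = actual − benchmark = 11.81% − 10.3570% = +1.45%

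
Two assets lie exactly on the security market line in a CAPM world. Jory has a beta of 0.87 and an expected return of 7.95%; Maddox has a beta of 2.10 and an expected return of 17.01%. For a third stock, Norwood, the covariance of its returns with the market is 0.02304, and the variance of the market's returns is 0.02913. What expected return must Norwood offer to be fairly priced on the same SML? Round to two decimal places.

7.37%

MRP = (17.01% − 7.95%) / (2.10 − 0.87) = 7.3659%
R_f = 7.95% − 0.87 × 7.3659% = 1.5417%
β_Norwood = Cov / Var(R_m) = 0.02304 / 0.02913 = 0.7909
E(R_Norwood) = R_f + β × MRP = 1.5417% + 0.7909 × 7.3659% = 7.37%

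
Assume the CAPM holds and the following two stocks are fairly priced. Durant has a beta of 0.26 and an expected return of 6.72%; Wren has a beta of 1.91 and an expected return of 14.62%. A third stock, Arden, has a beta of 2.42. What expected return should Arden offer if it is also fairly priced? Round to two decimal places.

17.06%

MRP (SML slope) = (14.62% − 6.72%) / (1.91 − 0.26) = 7.90% / 1.65 = 4.7879%
R_f (intercept) = 6.72% − 0.26 × 4.7879% = 5.4751%
E(R_Arden) = R_f + β × MRP = 5.4751% + 2.42 × 4.7879% = 17.06%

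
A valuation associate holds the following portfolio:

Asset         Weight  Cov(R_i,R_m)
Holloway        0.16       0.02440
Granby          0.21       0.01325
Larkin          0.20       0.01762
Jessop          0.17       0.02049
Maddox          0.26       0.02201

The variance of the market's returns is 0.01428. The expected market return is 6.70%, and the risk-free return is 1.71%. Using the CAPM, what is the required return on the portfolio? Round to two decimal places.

8.49%

β_Holloway = 0.02440 / 0.01428 = 1.7087
β_Granby = 0.01325 / 0.01428 = 0.9279
β_Larkin = 0.01762 / 0.01428 = 1.2339
β_Jessop = 0.02049 / 0.01428 = 1.4349
β_Maddox = 0.02201 / 0.01428 = 1.5413
β_P = Σ w_i β_i = 0.16×1.7087 + 0.21×0.9279 + 0.20×1.2339 + 0.17×1.4349 + 0.26×1.5413 = 1.3597
MRP = 6.70% − 1.71% = 4.99%
E(R_P) = R_f + β_P × MRP = 1.71% + 1.3597 × 4.99% = 8.49%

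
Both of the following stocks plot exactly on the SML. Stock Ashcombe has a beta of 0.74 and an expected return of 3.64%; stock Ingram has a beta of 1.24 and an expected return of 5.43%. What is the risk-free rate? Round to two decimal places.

0.99%

Both satisfy E(R) = R_f + β·MRP, so the slope of the SML is
MRP = (5.43% − 3.64%) / (1.24 − 0.74) = 1.79% / 0.50 = 3.5800%
R_f = E(R_Ashcombe) − β_Ashcombe·MRP = 3.64% − 0.74 × 3.5800% = 0.9908%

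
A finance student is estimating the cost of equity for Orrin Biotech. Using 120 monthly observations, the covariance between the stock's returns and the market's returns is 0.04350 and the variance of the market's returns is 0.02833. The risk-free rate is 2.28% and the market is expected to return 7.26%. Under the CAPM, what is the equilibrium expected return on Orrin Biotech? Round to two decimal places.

β = Cov(R_i, R_m) / Var(R_m) = 0.04350 / 0.02833 = 1.5355
MRP = 7.26% − 2.28% = 4.98%
E(R) = R_f + β × MRP = 2.28% + 1.5355 × 4.98% = 9.93%

9.93%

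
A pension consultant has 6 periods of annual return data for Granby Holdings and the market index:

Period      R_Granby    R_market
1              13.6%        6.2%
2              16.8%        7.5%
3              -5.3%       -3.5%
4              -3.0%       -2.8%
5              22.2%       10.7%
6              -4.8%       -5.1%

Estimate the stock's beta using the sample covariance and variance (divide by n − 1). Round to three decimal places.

Mean R_i = (13.6 + 16.8 − 5.3 − 3.0 + 22.2 − 4.8) / 6 = 6.5833%
Mean R_m = (6.2 + 7.5 − 3.5 − 2.8 + 10.7 − 5.1) / 6 = 2.1667%
Σ(R_i − R̄_i)(R_m − R̄_m) = 413.7067  ⇒  Cov = 413.7067 / 5 = 82.7413
Σ(R_m − R̄_m)² = 227.1133  ⇒  Var(R_m) = 227.1133 / 5 = 45.4227
β = Cov / Var(R_m) = 82.7413 / 45.4227 = 1.8216

1.822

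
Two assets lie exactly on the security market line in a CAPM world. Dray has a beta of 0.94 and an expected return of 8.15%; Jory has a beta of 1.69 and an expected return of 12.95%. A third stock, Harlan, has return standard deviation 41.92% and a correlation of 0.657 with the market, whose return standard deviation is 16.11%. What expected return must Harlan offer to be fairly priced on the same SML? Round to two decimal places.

MRP = (12.95% − 8.15%) / (1.69 − 0.94) = 6.4000%
R_f = 8.15% − 0.94 × 6.4000% = 2.1340%
β_Harlan = ρ·σ_i/σ_m = 0.657 × 41.92 / 16.11 = 1.7096
E(R_Harlan) = R_f + β × MRP = 2.1340% + 1.7096 × 6.4000% = 13.08%

13.08%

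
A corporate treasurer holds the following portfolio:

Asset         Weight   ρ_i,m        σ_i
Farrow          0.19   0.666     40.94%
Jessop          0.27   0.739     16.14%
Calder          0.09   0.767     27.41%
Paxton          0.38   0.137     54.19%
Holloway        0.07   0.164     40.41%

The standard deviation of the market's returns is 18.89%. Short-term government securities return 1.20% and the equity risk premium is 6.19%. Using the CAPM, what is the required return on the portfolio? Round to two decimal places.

β_Farrow = 0.666 × 40.94% / 18.89% = 1.4434
β_Jessop = 0.739 × 16.14% / 18.89% = 0.6314
β_Calder = 0.767 × 27.41% / 18.89% = 1.1129
β_Paxton = 0.137 × 54.19% / 18.89% = 0.3930
β_Holloway = 0.164 × 40.41% / 18.89% = 0.3508
β_P = Σ w_i β_i = 0.19×1.4434 + 0.27×0.6314 + 0.09×1.1129 + 0.38×0.3930 + 0.07×0.3508 = 0.7188
E(R_P) = R_f + β_P × MRP = 1.20% + 0.7188 × 6.19% = 5.65%

5.65%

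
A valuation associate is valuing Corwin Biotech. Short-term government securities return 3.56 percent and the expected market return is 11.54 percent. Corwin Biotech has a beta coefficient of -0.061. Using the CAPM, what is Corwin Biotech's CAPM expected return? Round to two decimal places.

3.07%

Market risk premium = E(R_m) − R_f = 11.54% − 3.56% = 7.98%
E(R) = R_f + β × MRP = 3.56% + -0.061 × 7.98% = 3.07%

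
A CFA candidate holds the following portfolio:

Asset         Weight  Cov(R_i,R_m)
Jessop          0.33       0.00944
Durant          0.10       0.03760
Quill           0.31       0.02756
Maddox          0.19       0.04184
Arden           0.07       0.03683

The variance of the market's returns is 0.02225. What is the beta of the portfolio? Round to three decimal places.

1.166

β_Jessop = 0.00944 / 0.02225 = 0.4243
β_Durant = 0.03760 / 0.02225 = 1.6899
β_Quill = 0.02756 / 0.02225 = 1.2387
β_Maddox = 0.04184 / 0.02225 = 1.8804
β_Arden = 0.03683 / 0.02225 = 1.6553
β_P = Σ w_i β_i = 0.33×0.4243 + 0.10×1.6899 + 0.31×1.2387 + 0.19×1.8804 + 0.07×1.6553 = 1.1662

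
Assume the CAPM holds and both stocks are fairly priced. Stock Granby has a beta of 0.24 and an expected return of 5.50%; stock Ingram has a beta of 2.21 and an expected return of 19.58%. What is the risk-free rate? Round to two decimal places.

3.78%

Both satisfy E(R) = R_f + β·MRP, so the slope of the SML is
MRP = (19.58% − 5.50%) / (2.21 − 0.24) = 14.08% / 1.97 = 7.1472%
R_f = E(R_Granby) − β_Granby·MRP = 5.50% − 0.24 × 7.1472% = 3.7847%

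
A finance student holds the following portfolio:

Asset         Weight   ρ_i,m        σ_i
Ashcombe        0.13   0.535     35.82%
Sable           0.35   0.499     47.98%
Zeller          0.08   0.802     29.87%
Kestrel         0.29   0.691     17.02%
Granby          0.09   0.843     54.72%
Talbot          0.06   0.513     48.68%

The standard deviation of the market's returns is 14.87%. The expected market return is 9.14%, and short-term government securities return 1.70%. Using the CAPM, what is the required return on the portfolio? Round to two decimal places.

β_Ashcombe = 0.535 × 35.82% / 14.87% = 1.2887
β_Sable = 0.499 × 47.98% / 14.87% = 1.6101
β_Zeller = 0.802 × 29.87% / 14.87% = 1.6110
β_Kestrel = 0.691 × 17.02% / 14.87% = 0.7909
β_Granby = 0.843 × 54.72% / 14.87% = 3.1021
β_Talbot = 0.513 × 48.68% / 14.87% = 1.6794
β_P = Σ w_i β_i = 0.13×1.2887 + 0.35×1.6101 + 0.08×1.6110 + 0.29×0.7909 + 0.09×3.1021 + 0.06×1.6794 = 1.4693
MRP = 9.14% − 1.70% = 7.44%
E(R_P) = R_f + β_P × MRP = 1.70% + 1.4693 × 7.44% = 12.63%

12.63%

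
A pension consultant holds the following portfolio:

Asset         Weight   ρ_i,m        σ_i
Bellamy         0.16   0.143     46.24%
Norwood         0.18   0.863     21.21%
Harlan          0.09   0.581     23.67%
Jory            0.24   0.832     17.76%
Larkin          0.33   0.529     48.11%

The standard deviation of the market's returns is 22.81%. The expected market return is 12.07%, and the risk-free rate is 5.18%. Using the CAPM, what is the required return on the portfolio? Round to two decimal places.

10.48%

β_Bellamy = 0.143 × 46.24% / 22.81% = 0.2899
β_Norwood = 0.863 × 21.21% / 22.81% = 0.8025
β_Harlan = 0.581 × 23.67% / 22.81% = 0.6029
β_Jory = 0.832 × 17.76% / 22.81% = 0.6478
β_Larkin = 0.529 × 48.11% / 22.81% = 1.1157
β_P = Σ w_i β_i = 0.16×0.2899 + 0.18×0.8025 + 0.09×0.6029 + 0.24×0.6478 + 0.33×1.1157 = 0.7687
MRP = 12.07% − 5.18% = 6.89%
E(R_P) = R_f + β_P × MRP = 5.18% + 0.7687 × 6.89% = 10.48%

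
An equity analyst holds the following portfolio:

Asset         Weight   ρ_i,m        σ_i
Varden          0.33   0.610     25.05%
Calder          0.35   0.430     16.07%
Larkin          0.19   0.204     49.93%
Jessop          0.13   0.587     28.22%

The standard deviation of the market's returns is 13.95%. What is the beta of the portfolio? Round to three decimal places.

β_Varden = 0.610 × 25.05% / 13.95% = 1.0954
β_Calder = 0.430 × 16.07% / 13.95% = 0.4953
β_Larkin = 0.204 × 49.93% / 13.95% = 0.7302
β_Jessop = 0.587 × 28.22% / 13.95% = 1.1875
β_P = Σ w_i β_i = 0.33×1.0954 + 0.35×0.4953 + 0.19×0.7302 + 0.13×1.1875 = 0.8280

0.828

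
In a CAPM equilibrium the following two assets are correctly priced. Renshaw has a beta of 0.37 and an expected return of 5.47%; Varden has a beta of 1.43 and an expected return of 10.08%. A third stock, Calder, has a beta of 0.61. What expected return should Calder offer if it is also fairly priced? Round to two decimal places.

MRP (SML slope) = (10.08% − 5.47%) / (1.43 − 0.37) = 4.61% / 1.06 = 4.3491%
R_f (intercept) = 5.47% − 0.37 × 4.3491% = 3.8608%
E(R_Calder) = R_f + β × MRP = 3.8608% + 0.61 × 4.3491% = 6.51%

6.51%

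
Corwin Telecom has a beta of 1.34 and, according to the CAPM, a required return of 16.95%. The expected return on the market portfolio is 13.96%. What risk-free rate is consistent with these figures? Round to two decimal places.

5.17%

E(R) = R_f + β(E(R_m) − R_f) = R_f(1 − β) + β·E(R_m)
16.95% = R_f × (1 − 1.34) + 1.34 × 13.96%
16.95% = R_f × -0.34 + 18.7064%
R_f = (16.95% − 18.7064%) / -0.34 = 5.17%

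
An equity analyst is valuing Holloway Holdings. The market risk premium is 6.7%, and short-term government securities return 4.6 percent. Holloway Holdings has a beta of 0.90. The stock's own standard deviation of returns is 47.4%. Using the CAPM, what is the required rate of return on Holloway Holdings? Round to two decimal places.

10.63%

E(R) = R_f + β × MRP = 4.6% + 0.90 × 6.7% = 10.63%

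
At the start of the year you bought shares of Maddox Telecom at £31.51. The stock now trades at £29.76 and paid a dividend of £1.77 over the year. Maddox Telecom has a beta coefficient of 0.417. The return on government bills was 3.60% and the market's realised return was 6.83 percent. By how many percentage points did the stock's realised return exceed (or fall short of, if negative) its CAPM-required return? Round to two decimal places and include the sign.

-4.88%

Realised HPR = (P1 + D1 − P0) / P0 = (29.76 + 1.77 − 31.51) / 31.51 = 0.02 / 31.51 = 0.0635%
MRP = 6.83% − 3.60% = 3.23%
CAPM required = R_f + β·MRP = 3.60% + 0.417 × 3.23% = 4.94691%
α = realised − required = 0.0635% − 4.94691% = -4.88%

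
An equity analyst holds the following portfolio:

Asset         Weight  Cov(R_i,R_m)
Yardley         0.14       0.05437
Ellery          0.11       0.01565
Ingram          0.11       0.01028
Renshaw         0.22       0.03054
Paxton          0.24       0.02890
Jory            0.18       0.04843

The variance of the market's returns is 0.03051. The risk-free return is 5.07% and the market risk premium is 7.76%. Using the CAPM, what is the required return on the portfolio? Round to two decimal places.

β_Yardley = 0.05437 / 0.03051 = 1.7820
β_Ellery = 0.01565 / 0.03051 = 0.5129
β_Ingram = 0.01028 / 0.03051 = 0.3369
β_Renshaw = 0.03054 / 0.03051 = 1.0010
β_Paxton = 0.02890 / 0.03051 = 0.9472
β_Jory = 0.04843 / 0.03051 = 1.5873
β_P = Σ w_i β_i = 0.14×1.7820 + 0.11×0.5129 + 0.11×0.3369 + 0.22×1.0010 + 0.24×0.9472 + 0.18×1.5873 = 1.0762
E(R_P) = R_f + β_P × MRP = 5.07% + 1.0762 × 7.76% = 13.42%

13.42%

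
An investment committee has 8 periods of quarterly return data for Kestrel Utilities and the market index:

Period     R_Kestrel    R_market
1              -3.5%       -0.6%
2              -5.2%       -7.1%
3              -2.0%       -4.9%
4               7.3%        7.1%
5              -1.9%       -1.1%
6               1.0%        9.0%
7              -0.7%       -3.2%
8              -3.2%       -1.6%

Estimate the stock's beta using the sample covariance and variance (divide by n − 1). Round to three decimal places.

Mean R_i = (-3.5 − 5.2 − 2.0 + 7.3 − 1.9 + 1.0 − 0.7 − 3.2) / 8 = -1.0250%
Mean R_m = (-0.6 − 7.1 − 4.9 + 7.1 − 1.1 + 9.0 − 3.2 − 1.6) / 8 = -0.3000%
Σ(R_i − R̄_i)(R_m − R̄_m) = 116.6400  ⇒  Cov = 116.6400 / 7 = 16.6629
Σ(R_m − R̄_m)² = 219.4800  ⇒  Var(R_m) = 219.4800 / 7 = 31.3543
β = Cov / Var(R_m) = 16.6629 / 31.3543 = 0.5314

0.531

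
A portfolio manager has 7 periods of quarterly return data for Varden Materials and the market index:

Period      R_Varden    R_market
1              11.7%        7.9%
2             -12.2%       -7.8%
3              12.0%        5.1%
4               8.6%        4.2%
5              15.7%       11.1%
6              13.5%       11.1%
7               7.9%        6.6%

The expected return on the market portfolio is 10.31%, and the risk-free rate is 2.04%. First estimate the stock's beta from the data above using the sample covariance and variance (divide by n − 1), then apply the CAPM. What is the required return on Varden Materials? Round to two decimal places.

Mean R_i = (11.7 − 12.2 + 12.0 + 8.6 + 15.7 + 13.5 + 7.9) / 7 = 8.1714%
Mean R_m = (7.9 − 7.8 + 5.1 + 4.2 + 11.1 + 11.1 + 6.6) / 7 = 5.4571%
Σ(R_i − R̄_i)(R_m − R̄_m) = 349.0214  ⇒  Cov = 349.0214 / 6 = 58.1702
Σ(R_m − R̄_m)² = 248.4171  ⇒  Var(R_m) = 248.4171 / 6 = 41.4029
β = Cov / Var(R_m) = 58.1702 / 41.4029 = 1.4050
MRP = 10.31% − 2.04% = 8.27%
E(R) = R_f + β × MRP = 2.04% + 1.4050 × 8.27% = 13.66%

13.66%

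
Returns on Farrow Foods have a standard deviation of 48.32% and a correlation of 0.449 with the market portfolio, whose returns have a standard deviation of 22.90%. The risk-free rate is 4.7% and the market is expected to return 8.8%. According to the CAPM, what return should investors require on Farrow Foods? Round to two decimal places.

8.58%

β = ρ × σ_i / σ_m = 0.449 × 48.32% / 22.90% = 0.9474
MRP = 8.8% − 4.7% = 4.10%
E(R) = 4.7% + 0.9474 × 4.1% = 8.58%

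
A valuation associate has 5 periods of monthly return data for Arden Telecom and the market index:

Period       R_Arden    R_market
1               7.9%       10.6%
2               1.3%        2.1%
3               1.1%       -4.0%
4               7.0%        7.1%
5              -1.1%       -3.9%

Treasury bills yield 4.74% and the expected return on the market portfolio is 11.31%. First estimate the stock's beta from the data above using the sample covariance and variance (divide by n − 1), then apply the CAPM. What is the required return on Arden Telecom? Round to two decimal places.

Mean R_i = (7.9 + 1.3 + 1.1 + 7.0 − 1.1) / 5 = 3.2400%
Mean R_m = (10.6 + 2.1 − 4.0 + 7.1 − 3.9) / 5 = 2.3800%
Σ(R_i − R̄_i)(R_m − R̄_m) = 97.5040  ⇒  Cov = 97.5040 / 4 = 24.3760
Σ(R_m − R̄_m)² = 170.0680  ⇒  Var(R_m) = 170.0680 / 4 = 42.5170
β = Cov / Var(R_m) = 24.3760 / 42.5170 = 0.5733
MRP = 11.31% − 4.74% = 6.57%
E(R) = R_f + β × MRP = 4.74% + 0.5733 × 6.57% = 8.51%

8.51%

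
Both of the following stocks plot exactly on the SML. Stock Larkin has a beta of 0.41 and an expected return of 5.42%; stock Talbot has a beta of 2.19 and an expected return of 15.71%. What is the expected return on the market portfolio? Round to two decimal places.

8.83%

Both satisfy E(R) = R_f + β·MRP, so the slope of the SML is
MRP = (15.71% − 5.42%) / (2.19 − 0.41) = 10.29% / 1.78 = 5.7809%
R_f = E(R_Larkin) − β_Larkin·MRP = 5.42% − 0.41 × 5.7809% = 3.0498%
E(R_m) = R_f + MRP = 3.0498% + 5.7809% = 8.83%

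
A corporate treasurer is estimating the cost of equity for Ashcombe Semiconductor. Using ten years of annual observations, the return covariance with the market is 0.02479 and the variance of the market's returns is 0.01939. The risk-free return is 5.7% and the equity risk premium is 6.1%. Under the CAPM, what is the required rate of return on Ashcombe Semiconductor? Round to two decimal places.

13.50%

β = Cov(R_i, R_m) / Var(R_m) = 0.02479 / 0.01939 = 1.2785
E(R) = R_f + β × MRP = 5.7% + 1.2785 × 6.1% = 13.50%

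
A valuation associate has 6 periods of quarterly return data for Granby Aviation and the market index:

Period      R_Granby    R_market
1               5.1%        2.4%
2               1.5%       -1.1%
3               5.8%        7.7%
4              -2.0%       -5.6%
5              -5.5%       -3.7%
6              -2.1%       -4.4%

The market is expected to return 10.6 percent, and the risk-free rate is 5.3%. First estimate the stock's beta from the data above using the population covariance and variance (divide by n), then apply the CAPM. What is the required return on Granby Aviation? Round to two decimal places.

9.40%

Mean R_i = (5.1 + 1.5 + 5.8 − 2.0 − 5.5 − 2.1) / 6 = 0.4667%
Mean R_m = (2.4 − 1.1 + 7.7 − 5.6 − 3.7 − 4.4) / 6 = -0.7833%
Σ(R_i − R̄_i)(R_m − R̄_m) = 98.2333  ⇒  Cov = 98.2333 / 6 = 16.3722
Σ(R_m − R̄_m)² = 126.9883  ⇒  Var(R_m) = 126.9883 / 6 = 21.1647
β = Cov / Var(R_m) = 16.3722 / 21.1647 = 0.7736
MRP = 10.6% − 5.3% = 5.30%
E(R) = R_f + β × MRP = 5.3% + 0.7736 × 5.3% = 9.40%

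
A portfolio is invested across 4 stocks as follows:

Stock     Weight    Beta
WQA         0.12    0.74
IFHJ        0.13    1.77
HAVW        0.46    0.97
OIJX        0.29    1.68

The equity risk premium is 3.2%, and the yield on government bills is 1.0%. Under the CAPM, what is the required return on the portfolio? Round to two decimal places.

β_P = Σ w_i β_i = 0.12×0.74 + 0.13×1.77 + 0.46×0.97 + 0.29×1.68 = 1.2523
E(R_P) = R_f + β_P × MRP = 1.0% + 1.2523 × 3.2% = 5.01%

5.01%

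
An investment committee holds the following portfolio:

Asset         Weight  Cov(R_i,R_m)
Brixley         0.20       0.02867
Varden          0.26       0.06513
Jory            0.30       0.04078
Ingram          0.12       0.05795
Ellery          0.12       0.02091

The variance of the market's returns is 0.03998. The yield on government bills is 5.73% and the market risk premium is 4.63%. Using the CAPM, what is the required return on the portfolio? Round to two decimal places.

10.87%

β_Brixley = 0.02867 / 0.03998 = 0.7171
β_Varden = 0.06513 / 0.03998 = 1.6291
β_Jory = 0.04078 / 0.03998 = 1.0200
β_Ingram = 0.05795 / 0.03998 = 1.4495
β_Ellery = 0.02091 / 0.03998 = 0.5230
β_P = Σ w_i β_i = 0.20×0.7171 + 0.26×1.6291 + 0.30×1.0200 + 0.12×1.4495 + 0.12×0.5230 = 1.1097
E(R_P) = R_f + β_P × MRP = 5.73% + 1.1097 × 4.63% = 10.87%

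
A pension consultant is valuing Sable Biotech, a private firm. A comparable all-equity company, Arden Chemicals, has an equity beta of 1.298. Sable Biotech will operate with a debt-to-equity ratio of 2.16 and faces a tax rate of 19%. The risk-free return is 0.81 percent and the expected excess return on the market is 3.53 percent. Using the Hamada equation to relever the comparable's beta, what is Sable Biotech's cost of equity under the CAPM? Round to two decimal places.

β_L = β_U × [1 + (1 − t)(D/E)] = 1.298 × [1 + (1 − 0.19) × 2.16]
    = 1.298 × [1 + 0.81 × 2.16] = 1.298 × 2.7496 = 3.5690
E(R) = R_f + β_L × MRP = 0.81% + 3.5690 × 3.53% = 13.41%

13.41%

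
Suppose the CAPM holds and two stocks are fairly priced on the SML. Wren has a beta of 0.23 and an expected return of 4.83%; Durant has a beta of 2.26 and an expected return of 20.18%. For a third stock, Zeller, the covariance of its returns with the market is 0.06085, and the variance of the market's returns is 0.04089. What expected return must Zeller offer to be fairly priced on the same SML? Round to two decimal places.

MRP = (20.18% − 4.83%) / (2.26 − 0.23) = 7.5616%
R_f = 4.83% − 0.23 × 7.5616% = 3.0908%
β_Zeller = Cov / Var(R_m) = 0.06085 / 0.04089 = 1.4881
E(R_Zeller) = R_f + β × MRP = 3.0908% + 1.4881 × 7.5616% = 14.34%

14.34%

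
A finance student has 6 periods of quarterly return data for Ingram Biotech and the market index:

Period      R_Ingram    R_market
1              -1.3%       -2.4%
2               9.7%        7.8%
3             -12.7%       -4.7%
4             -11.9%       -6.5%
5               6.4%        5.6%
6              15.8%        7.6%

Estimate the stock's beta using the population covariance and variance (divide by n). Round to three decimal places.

Mean R_i = (-1.3 + 9.7 − 12.7 − 11.9 + 6.4 + 15.8) / 6 = 1.0000%
Mean R_m = (-2.4 + 7.8 − 4.7 − 6.5 + 5.6 + 7.6) / 6 = 1.2333%
Σ(R_i − R̄_i)(R_m − R̄_m) = 364.3400  ⇒  Cov = 364.3400 / 6 = 60.7233
Σ(R_m − R̄_m)² = 210.9333  ⇒  Var(R_m) = 210.9333 / 6 = 35.1556
β = Cov / Var(R_m) = 60.7233 / 35.1556 = 1.7273

1.727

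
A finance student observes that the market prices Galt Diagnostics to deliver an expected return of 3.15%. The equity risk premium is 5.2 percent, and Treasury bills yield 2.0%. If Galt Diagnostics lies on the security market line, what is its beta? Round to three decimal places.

0.221

β = (E(R) − R_f) / MRP = (3.15% − 2.0%) / 5.2% = 1.15% / 5.2% = 0.221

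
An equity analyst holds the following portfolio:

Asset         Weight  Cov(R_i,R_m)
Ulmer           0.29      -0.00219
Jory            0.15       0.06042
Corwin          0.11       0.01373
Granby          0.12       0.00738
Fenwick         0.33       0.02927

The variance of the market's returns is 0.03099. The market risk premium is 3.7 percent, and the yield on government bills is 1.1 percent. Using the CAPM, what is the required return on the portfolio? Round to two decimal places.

β_Ulmer = -0.00219 / 0.03099 = -0.0707
β_Jory = 0.06042 / 0.03099 = 1.9497
β_Corwin = 0.01373 / 0.03099 = 0.4430
β_Granby = 0.00738 / 0.03099 = 0.2381
β_Fenwick = 0.02927 / 0.03099 = 0.9445
β_P = Σ w_i β_i = 0.29×-0.0707 + 0.15×1.9497 + 0.11×0.4430 + 0.12×0.2381 + 0.33×0.9445 = 0.6609
E(R_P) = R_f + β_P × MRP = 1.1% + 0.6609 × 3.7% = 3.55%

3.55%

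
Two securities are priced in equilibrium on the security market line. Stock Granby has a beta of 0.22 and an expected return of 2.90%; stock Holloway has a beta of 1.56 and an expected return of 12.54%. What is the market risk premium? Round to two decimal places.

Both satisfy E(R) = R_f + β·MRP, so the slope of the SML is
MRP = (12.54% − 2.90%) / (1.56 − 0.22) = 9.64% / 1.34 = 7.1940%

7.19%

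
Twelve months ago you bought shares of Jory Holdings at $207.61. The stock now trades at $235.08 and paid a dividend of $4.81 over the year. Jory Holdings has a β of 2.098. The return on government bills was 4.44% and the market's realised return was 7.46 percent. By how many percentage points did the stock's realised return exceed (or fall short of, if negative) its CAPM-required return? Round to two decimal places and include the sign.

Realised HPR = (P1 + D1 − P0) / P0 = (235.08 + 4.81 − 207.61) / 207.61 = 32.28 / 207.61 = 15.5484%
MRP = 7.46% − 4.44% = 3.02%
CAPM required = R_f + β·MRP = 4.44% + 2.098 × 3.02% = 10.77596%
α = realised − required = 15.5484% − 10.77596% = +4.77%

+4.77%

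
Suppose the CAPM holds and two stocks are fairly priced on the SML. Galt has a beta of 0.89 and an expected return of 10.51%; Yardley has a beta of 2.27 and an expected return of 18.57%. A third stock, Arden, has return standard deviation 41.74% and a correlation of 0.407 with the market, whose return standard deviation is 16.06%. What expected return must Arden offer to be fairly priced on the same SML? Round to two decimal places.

MRP = (18.57% − 10.51%) / (2.27 − 0.89) = 5.8406%
R_f = 10.51% − 0.89 × 5.8406% = 5.3119%
β_Arden = ρ·σ_i/σ_m = 0.407 × 41.74 / 16.06 = 1.0578
E(R_Arden) = R_f + β × MRP = 5.3119% + 1.0578 × 5.8406% = 11.49%

11.49%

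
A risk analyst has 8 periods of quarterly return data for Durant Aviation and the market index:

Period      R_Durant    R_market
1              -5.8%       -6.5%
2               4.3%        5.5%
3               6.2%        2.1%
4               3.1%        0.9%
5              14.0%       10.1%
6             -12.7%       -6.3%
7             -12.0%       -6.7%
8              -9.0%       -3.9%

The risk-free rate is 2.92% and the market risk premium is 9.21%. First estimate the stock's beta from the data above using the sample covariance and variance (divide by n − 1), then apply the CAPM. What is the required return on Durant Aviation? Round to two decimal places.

16.47%

Mean R_i = (-5.8 + 4.3 + 6.2 + 3.1 + 14.0 − 12.7 − 12.0 − 9.0) / 8 = -1.4875%
Mean R_m = (-6.5 + 5.5 + 2.1 + 0.9 + 10.1 − 6.3 − 6.7 − 3.9) / 8 = -0.6000%
Σ(R_i − R̄_i)(R_m − R̄_m) = 406.9300  ⇒  Cov = 406.9300 / 7 = 58.1329
Σ(R_m − R̄_m)² = 276.6400  ⇒  Var(R_m) = 276.6400 / 7 = 39.5200
β = Cov / Var(R_m) = 58.1329 / 39.5200 = 1.4710
E(R) = R_f + β × MRP = 2.92% + 1.4710 × 9.21% = 16.47%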